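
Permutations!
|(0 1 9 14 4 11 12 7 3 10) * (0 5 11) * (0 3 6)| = 12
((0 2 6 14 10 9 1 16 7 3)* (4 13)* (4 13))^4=(0 10 7 6 1)(2 9 3 14 16)=[10, 0, 9, 14, 4, 5, 1, 6, 8, 3, 7, 11, 12, 13, 16, 15, 2]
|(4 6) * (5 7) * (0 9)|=2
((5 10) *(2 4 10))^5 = [0, 1, 4, 3, 10, 2, 6, 7, 8, 9, 5] = (2 4 10 5)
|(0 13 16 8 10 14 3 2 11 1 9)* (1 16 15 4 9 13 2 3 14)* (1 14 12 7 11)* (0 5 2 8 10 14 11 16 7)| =28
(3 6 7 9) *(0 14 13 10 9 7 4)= (0 14 13 10 9 3 6 4)= [14, 1, 2, 6, 0, 5, 4, 7, 8, 3, 9, 11, 12, 10, 13]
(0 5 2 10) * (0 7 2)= [5, 1, 10, 3, 4, 0, 6, 2, 8, 9, 7]= (0 5)(2 10 7)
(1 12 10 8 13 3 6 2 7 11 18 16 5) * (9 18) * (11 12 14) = (1 14 11 9 18 16 5)(2 7 12 10 8 13 3 6) = [0, 14, 7, 6, 4, 1, 2, 12, 13, 18, 8, 9, 10, 3, 11, 15, 5, 17, 16]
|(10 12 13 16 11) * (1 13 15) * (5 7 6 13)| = 10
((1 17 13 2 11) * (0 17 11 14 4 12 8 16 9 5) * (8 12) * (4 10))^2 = (0 13 14 4 16 5 17 2 10 8 9) = [13, 1, 10, 3, 16, 17, 6, 7, 9, 0, 8, 11, 12, 14, 4, 15, 5, 2]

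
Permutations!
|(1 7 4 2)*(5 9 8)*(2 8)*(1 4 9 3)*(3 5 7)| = 10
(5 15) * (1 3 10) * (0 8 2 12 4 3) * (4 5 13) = (0 8 2 12 5 15 13 4 3 10 1) = [8, 0, 12, 10, 3, 15, 6, 7, 2, 9, 1, 11, 5, 4, 14, 13]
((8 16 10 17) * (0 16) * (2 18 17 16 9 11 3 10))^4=[10, 1, 0, 18, 4, 5, 6, 7, 3, 16, 17, 2, 12, 13, 14, 15, 8, 11, 9]=(0 10 17 11 2)(3 18 9 16 8)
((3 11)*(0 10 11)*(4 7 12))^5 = [10, 1, 2, 0, 12, 5, 6, 4, 8, 9, 11, 3, 7] = (0 10 11 3)(4 12 7)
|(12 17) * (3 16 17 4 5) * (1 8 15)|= 6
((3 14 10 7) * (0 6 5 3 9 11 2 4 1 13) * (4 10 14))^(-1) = (14)(0 13 1 4 3 5 6)(2 11 9 7 10) = [13, 4, 11, 5, 3, 6, 0, 10, 8, 7, 2, 9, 12, 1, 14]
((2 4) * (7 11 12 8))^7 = [0, 1, 4, 3, 2, 5, 6, 8, 12, 9, 10, 7, 11] = (2 4)(7 8 12 11)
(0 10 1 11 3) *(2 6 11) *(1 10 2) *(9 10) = (0 2 6 11 3)(9 10) = [2, 1, 6, 0, 4, 5, 11, 7, 8, 10, 9, 3]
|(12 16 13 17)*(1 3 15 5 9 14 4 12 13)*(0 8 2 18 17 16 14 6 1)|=|(0 8 2 18 17 13 16)(1 3 15 5 9 6)(4 12 14)|=42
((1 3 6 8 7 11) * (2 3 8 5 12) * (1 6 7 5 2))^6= (1 5)(2 3 7 11 6)(8 12)= [0, 5, 3, 7, 4, 1, 2, 11, 12, 9, 10, 6, 8]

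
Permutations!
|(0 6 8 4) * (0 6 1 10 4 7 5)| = |(0 1 10 4 6 8 7 5)| = 8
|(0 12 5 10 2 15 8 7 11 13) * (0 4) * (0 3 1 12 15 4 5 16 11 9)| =10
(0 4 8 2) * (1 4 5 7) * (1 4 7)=(0 5 1 7 4 8 2)=[5, 7, 0, 3, 8, 1, 6, 4, 2]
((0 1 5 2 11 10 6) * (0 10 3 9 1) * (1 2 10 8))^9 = (1 8 6 10 5)(2 11 3 9) = [0, 8, 11, 9, 4, 1, 10, 7, 6, 2, 5, 3]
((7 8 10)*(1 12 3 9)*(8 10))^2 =(1 3)(9 12) =[0, 3, 2, 1, 4, 5, 6, 7, 8, 12, 10, 11, 9]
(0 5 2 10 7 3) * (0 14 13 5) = [0, 1, 10, 14, 4, 2, 6, 3, 8, 9, 7, 11, 12, 5, 13] = (2 10 7 3 14 13 5)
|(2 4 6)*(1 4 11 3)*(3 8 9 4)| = 6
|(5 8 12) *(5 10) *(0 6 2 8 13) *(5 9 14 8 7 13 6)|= 30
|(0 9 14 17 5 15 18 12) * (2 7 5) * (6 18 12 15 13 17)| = |(0 9 14 6 18 15 12)(2 7 5 13 17)| = 35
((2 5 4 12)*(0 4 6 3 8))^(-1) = (0 8 3 6 5 2 12 4) = [8, 1, 12, 6, 0, 2, 5, 7, 3, 9, 10, 11, 4]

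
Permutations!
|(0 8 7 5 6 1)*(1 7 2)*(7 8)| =7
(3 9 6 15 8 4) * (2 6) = [0, 1, 6, 9, 3, 5, 15, 7, 4, 2, 10, 11, 12, 13, 14, 8] = (2 6 15 8 4 3 9)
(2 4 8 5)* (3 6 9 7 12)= (2 4 8 5)(3 6 9 7 12)= [0, 1, 4, 6, 8, 2, 9, 12, 5, 7, 10, 11, 3]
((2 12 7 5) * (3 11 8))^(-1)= (2 5 7 12)(3 8 11)= [0, 1, 5, 8, 4, 7, 6, 12, 11, 9, 10, 3, 2]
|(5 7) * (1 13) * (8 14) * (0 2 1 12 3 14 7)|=|(0 2 1 13 12 3 14 8 7 5)|=10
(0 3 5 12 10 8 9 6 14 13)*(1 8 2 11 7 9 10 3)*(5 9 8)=[1, 5, 11, 9, 4, 12, 14, 8, 10, 6, 2, 7, 3, 0, 13]=(0 1 5 12 3 9 6 14 13)(2 11 7 8 10)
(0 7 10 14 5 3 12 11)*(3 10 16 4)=(0 7 16 4 3 12 11)(5 10 14)=[7, 1, 2, 12, 3, 10, 6, 16, 8, 9, 14, 0, 11, 13, 5, 15, 4]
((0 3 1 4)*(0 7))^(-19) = (0 3 1 4 7) = [3, 4, 2, 1, 7, 5, 6, 0]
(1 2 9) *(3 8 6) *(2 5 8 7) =[0, 5, 9, 7, 4, 8, 3, 2, 6, 1] =(1 5 8 6 3 7 2 9)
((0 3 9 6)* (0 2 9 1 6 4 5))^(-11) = (0 9 1 5 2 3 4 6) = [9, 5, 3, 4, 6, 2, 0, 7, 8, 1]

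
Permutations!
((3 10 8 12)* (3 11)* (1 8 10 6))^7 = [0, 8, 2, 6, 4, 5, 1, 7, 12, 9, 10, 3, 11] = (1 8 12 11 3 6)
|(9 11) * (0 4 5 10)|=|(0 4 5 10)(9 11)|=4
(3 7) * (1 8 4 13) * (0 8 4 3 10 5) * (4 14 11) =(0 8 3 7 10 5)(1 14 11 4 13) =[8, 14, 2, 7, 13, 0, 6, 10, 3, 9, 5, 4, 12, 1, 11]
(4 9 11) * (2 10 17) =[0, 1, 10, 3, 9, 5, 6, 7, 8, 11, 17, 4, 12, 13, 14, 15, 16, 2] =(2 10 17)(4 9 11)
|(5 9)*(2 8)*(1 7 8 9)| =6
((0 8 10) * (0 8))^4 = [0, 1, 2, 3, 4, 5, 6, 7, 8, 9, 10] = (10)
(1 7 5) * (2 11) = (1 7 5)(2 11) = [0, 7, 11, 3, 4, 1, 6, 5, 8, 9, 10, 2]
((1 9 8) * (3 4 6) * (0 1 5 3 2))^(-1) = (0 2 6 4 3 5 8 9 1) = [2, 0, 6, 5, 3, 8, 4, 7, 9, 1]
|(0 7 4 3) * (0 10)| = 5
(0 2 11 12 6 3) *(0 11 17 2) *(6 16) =(2 17)(3 11 12 16 6) =[0, 1, 17, 11, 4, 5, 3, 7, 8, 9, 10, 12, 16, 13, 14, 15, 6, 2]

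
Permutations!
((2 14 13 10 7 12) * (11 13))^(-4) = [0, 1, 13, 3, 4, 5, 6, 14, 8, 9, 2, 7, 11, 12, 10] = (2 13 12 11 7 14 10)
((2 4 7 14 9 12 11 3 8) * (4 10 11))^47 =(2 11 8 10 3)(4 14 12 7 9) =[0, 1, 11, 2, 14, 5, 6, 9, 10, 4, 3, 8, 7, 13, 12]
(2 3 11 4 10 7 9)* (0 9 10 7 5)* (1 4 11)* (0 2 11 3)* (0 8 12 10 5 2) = (0 9 11 3 1 4 7 5)(2 8 12 10) = [9, 4, 8, 1, 7, 0, 6, 5, 12, 11, 2, 3, 10]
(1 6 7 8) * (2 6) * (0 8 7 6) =(0 8 1 2) =[8, 2, 0, 3, 4, 5, 6, 7, 1]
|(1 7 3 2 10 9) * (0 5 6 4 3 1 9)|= |(0 5 6 4 3 2 10)(1 7)|= 14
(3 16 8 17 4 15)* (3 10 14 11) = [0, 1, 2, 16, 15, 5, 6, 7, 17, 9, 14, 3, 12, 13, 11, 10, 8, 4] = (3 16 8 17 4 15 10 14 11)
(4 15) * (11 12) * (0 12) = (0 12 11)(4 15) = [12, 1, 2, 3, 15, 5, 6, 7, 8, 9, 10, 0, 11, 13, 14, 4]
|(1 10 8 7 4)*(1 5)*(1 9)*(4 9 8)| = |(1 10 4 5 8 7 9)| = 7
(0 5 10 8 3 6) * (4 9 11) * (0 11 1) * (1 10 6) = (0 5 6 11 4 9 10 8 3 1) = [5, 0, 2, 1, 9, 6, 11, 7, 3, 10, 8, 4]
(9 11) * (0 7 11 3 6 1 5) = (0 7 11 9 3 6 1 5) = [7, 5, 2, 6, 4, 0, 1, 11, 8, 3, 10, 9]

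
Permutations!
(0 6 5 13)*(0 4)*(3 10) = (0 6 5 13 4)(3 10) = [6, 1, 2, 10, 0, 13, 5, 7, 8, 9, 3, 11, 12, 4]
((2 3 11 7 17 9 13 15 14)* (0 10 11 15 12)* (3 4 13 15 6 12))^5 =(0 9 13 10 15 3 11 14 6 7 2 12 17 4) =[9, 1, 12, 11, 0, 5, 7, 2, 8, 13, 15, 14, 17, 10, 6, 3, 16, 4]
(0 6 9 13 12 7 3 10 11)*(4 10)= (0 6 9 13 12 7 3 4 10 11)= [6, 1, 2, 4, 10, 5, 9, 3, 8, 13, 11, 0, 7, 12]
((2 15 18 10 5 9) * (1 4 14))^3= (2 10)(5 15)(9 18)= [0, 1, 10, 3, 4, 15, 6, 7, 8, 18, 2, 11, 12, 13, 14, 5, 16, 17, 9]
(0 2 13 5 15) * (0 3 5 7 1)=(0 2 13 7 1)(3 5 15)=[2, 0, 13, 5, 4, 15, 6, 1, 8, 9, 10, 11, 12, 7, 14, 3]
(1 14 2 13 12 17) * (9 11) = (1 14 2 13 12 17)(9 11) = [0, 14, 13, 3, 4, 5, 6, 7, 8, 11, 10, 9, 17, 12, 2, 15, 16, 1]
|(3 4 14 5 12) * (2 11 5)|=7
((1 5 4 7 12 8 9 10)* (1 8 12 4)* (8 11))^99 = (12)(1 5)(4 7)(8 11 10 9) = [0, 5, 2, 3, 7, 1, 6, 4, 11, 8, 9, 10, 12]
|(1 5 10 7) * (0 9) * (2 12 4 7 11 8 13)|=10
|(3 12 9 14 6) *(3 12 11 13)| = 12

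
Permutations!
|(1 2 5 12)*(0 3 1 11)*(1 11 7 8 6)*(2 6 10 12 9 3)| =|(0 2 5 9 3 11)(1 6)(7 8 10 12)| =12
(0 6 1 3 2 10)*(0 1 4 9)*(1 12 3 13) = (0 6 4 9)(1 13)(2 10 12 3) = [6, 13, 10, 2, 9, 5, 4, 7, 8, 0, 12, 11, 3, 1]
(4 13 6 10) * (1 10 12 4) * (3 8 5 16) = (1 10)(3 8 5 16)(4 13 6 12) = [0, 10, 2, 8, 13, 16, 12, 7, 5, 9, 1, 11, 4, 6, 14, 15, 3]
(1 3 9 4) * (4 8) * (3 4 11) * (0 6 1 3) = [6, 4, 2, 9, 3, 5, 1, 7, 11, 8, 10, 0] = (0 6 1 4 3 9 8 11)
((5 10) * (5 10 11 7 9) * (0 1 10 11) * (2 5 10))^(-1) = (0 5 2 1)(7 11 10 9) = [5, 0, 1, 3, 4, 2, 6, 11, 8, 7, 9, 10]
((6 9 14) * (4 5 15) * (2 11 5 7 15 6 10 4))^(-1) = (2 15 7 4 10 14 9 6 5 11) = [0, 1, 15, 3, 10, 11, 5, 4, 8, 6, 14, 2, 12, 13, 9, 7]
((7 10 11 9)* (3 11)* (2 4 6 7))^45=(2 3 6 9 10 4 11 7)=[0, 1, 3, 6, 11, 5, 9, 2, 8, 10, 4, 7]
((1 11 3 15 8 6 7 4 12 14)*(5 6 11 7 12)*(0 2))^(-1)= (0 2)(1 14 12 6 5 4 7)(3 11 8 15)= [2, 14, 0, 11, 7, 4, 5, 1, 15, 9, 10, 8, 6, 13, 12, 3]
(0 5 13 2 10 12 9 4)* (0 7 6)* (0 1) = [5, 0, 10, 3, 7, 13, 1, 6, 8, 4, 12, 11, 9, 2] = (0 5 13 2 10 12 9 4 7 6 1)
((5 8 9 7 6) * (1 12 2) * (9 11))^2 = (1 2 12)(5 11 7)(6 8 9) = [0, 2, 12, 3, 4, 11, 8, 5, 9, 6, 10, 7, 1]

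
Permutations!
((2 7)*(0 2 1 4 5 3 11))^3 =[1, 3, 4, 2, 11, 0, 6, 5, 8, 9, 10, 7] =(0 1 3 2 4 11 7 5)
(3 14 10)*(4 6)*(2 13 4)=(2 13 4 6)(3 14 10)=[0, 1, 13, 14, 6, 5, 2, 7, 8, 9, 3, 11, 12, 4, 10]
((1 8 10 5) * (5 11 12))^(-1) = (1 5 12 11 10 8) = [0, 5, 2, 3, 4, 12, 6, 7, 1, 9, 8, 10, 11]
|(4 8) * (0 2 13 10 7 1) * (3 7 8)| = 9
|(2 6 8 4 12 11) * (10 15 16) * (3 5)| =6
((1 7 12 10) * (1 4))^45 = (12) = [0, 1, 2, 3, 4, 5, 6, 7, 8, 9, 10, 11, 12]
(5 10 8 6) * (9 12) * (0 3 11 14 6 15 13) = [3, 1, 2, 11, 4, 10, 5, 7, 15, 12, 8, 14, 9, 0, 6, 13] = (0 3 11 14 6 5 10 8 15 13)(9 12)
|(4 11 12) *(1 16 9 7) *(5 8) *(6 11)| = |(1 16 9 7)(4 6 11 12)(5 8)| = 4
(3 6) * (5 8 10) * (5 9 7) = (3 6)(5 8 10 9 7) = [0, 1, 2, 6, 4, 8, 3, 5, 10, 7, 9]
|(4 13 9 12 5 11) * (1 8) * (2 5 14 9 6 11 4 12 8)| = |(1 2 5 4 13 6 11 12 14 9 8)| = 11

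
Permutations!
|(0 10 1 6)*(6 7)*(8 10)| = |(0 8 10 1 7 6)| = 6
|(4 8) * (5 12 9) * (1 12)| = |(1 12 9 5)(4 8)| = 4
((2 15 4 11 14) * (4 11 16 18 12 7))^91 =[0, 1, 14, 3, 16, 5, 6, 4, 8, 9, 10, 15, 7, 13, 11, 2, 18, 17, 12] =(2 14 11 15)(4 16 18 12 7)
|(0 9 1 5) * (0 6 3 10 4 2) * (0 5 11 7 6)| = |(0 9 1 11 7 6 3 10 4 2 5)| = 11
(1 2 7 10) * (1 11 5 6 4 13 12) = (1 2 7 10 11 5 6 4 13 12) = [0, 2, 7, 3, 13, 6, 4, 10, 8, 9, 11, 5, 1, 12]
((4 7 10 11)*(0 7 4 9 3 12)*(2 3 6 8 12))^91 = (0 11 8 7 9 12 10 6)(2 3) = [11, 1, 3, 2, 4, 5, 0, 9, 7, 12, 6, 8, 10]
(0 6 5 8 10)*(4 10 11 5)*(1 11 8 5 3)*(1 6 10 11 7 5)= (0 10)(1 7 5)(3 6 4 11)= [10, 7, 2, 6, 11, 1, 4, 5, 8, 9, 0, 3]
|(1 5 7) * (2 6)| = |(1 5 7)(2 6)| = 6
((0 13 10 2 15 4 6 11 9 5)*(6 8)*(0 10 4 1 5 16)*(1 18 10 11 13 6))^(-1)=[16, 8, 10, 3, 13, 1, 0, 7, 4, 11, 18, 5, 12, 6, 14, 2, 9, 17, 15]=(0 16 9 11 5 1 8 4 13 6)(2 10 18 15)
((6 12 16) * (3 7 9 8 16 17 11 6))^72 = [0, 1, 2, 9, 4, 5, 6, 8, 3, 16, 10, 11, 12, 13, 14, 15, 7, 17] = (17)(3 9 16 7 8)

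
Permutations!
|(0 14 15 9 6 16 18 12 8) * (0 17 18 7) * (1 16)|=8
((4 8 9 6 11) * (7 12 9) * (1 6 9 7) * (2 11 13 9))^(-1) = (1 8 4 11 2 9 13 6)(7 12) = [0, 8, 9, 3, 11, 5, 1, 12, 4, 13, 10, 2, 7, 6]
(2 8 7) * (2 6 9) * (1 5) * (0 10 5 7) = (0 10 5 1 7 6 9 2 8) = [10, 7, 8, 3, 4, 1, 9, 6, 0, 2, 5]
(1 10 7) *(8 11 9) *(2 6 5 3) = (1 10 7)(2 6 5 3)(8 11 9) = [0, 10, 6, 2, 4, 3, 5, 1, 11, 8, 7, 9]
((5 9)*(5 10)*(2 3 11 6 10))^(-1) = [0, 1, 9, 2, 4, 10, 11, 7, 8, 5, 6, 3] = (2 9 5 10 6 11 3)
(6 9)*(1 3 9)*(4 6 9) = (9)(1 3 4 6) = [0, 3, 2, 4, 6, 5, 1, 7, 8, 9]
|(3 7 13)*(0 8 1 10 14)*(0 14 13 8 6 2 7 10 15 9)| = |(0 6 2 7 8 1 15 9)(3 10 13)| = 24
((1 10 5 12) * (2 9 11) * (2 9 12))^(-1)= (1 12 2 5 10)(9 11)= [0, 12, 5, 3, 4, 10, 6, 7, 8, 11, 1, 9, 2]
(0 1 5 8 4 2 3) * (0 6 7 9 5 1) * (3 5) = (2 5 8 4)(3 6 7 9) = [0, 1, 5, 6, 2, 8, 7, 9, 4, 3]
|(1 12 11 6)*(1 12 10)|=6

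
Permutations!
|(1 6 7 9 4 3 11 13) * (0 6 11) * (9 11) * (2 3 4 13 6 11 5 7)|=|(0 11 6 2 3)(1 9 13)(5 7)|=30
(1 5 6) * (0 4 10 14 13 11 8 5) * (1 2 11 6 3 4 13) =(0 13 6 2 11 8 5 3 4 10 14 1) =[13, 0, 11, 4, 10, 3, 2, 7, 5, 9, 14, 8, 12, 6, 1]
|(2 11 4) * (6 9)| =|(2 11 4)(6 9)| =6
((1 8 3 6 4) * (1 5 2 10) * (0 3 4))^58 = (0 3 6)(1 2 4)(5 8 10) = [3, 2, 4, 6, 1, 8, 0, 7, 10, 9, 5]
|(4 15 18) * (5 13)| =6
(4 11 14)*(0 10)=(0 10)(4 11 14)=[10, 1, 2, 3, 11, 5, 6, 7, 8, 9, 0, 14, 12, 13, 4]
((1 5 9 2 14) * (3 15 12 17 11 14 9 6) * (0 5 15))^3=[3, 17, 9, 6, 4, 0, 5, 7, 8, 2, 10, 15, 14, 13, 12, 11, 16, 1]=(0 3 6 5)(1 17)(2 9)(11 15)(12 14)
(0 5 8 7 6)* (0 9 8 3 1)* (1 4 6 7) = (0 5 3 4 6 9 8 1) = [5, 0, 2, 4, 6, 3, 9, 7, 1, 8]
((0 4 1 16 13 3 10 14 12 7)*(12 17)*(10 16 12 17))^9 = [7, 4, 2, 3, 0, 5, 6, 12, 8, 9, 14, 11, 1, 13, 10, 15, 16, 17] = (17)(0 7 12 1 4)(10 14)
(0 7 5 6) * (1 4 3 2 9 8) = (0 7 5 6)(1 4 3 2 9 8) = [7, 4, 9, 2, 3, 6, 0, 5, 1, 8]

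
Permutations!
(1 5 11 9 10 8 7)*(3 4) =(1 5 11 9 10 8 7)(3 4) =[0, 5, 2, 4, 3, 11, 6, 1, 7, 10, 8, 9]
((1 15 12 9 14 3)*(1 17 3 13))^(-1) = (1 13 14 9 12 15)(3 17) = [0, 13, 2, 17, 4, 5, 6, 7, 8, 12, 10, 11, 15, 14, 9, 1, 16, 3]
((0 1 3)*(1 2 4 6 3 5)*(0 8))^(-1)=(0 8 3 6 4 2)(1 5)=[8, 5, 0, 6, 2, 1, 4, 7, 3]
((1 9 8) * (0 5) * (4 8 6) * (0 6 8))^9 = [5, 1, 2, 3, 0, 6, 4, 7, 8, 9] = (9)(0 5 6 4)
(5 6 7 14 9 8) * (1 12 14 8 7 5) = (1 12 14 9 7 8)(5 6) = [0, 12, 2, 3, 4, 6, 5, 8, 1, 7, 10, 11, 14, 13, 9]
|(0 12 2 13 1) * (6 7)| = 10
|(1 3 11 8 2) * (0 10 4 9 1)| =|(0 10 4 9 1 3 11 8 2)| =9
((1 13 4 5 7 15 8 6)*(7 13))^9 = (1 6 8 15 7) = [0, 6, 2, 3, 4, 5, 8, 1, 15, 9, 10, 11, 12, 13, 14, 7]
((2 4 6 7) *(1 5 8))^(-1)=(1 8 5)(2 7 6 4)=[0, 8, 7, 3, 2, 1, 4, 6, 5]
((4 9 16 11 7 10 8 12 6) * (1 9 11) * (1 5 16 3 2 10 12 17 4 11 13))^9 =(17)(5 16)(6 11 7 12) =[0, 1, 2, 3, 4, 16, 11, 12, 8, 9, 10, 7, 6, 13, 14, 15, 5, 17]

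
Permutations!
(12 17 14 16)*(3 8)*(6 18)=[0, 1, 2, 8, 4, 5, 18, 7, 3, 9, 10, 11, 17, 13, 16, 15, 12, 14, 6]=(3 8)(6 18)(12 17 14 16)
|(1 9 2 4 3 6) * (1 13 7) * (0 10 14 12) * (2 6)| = |(0 10 14 12)(1 9 6 13 7)(2 4 3)| = 60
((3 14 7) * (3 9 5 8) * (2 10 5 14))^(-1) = (2 3 8 5 10)(7 14 9) = [0, 1, 3, 8, 4, 10, 6, 14, 5, 7, 2, 11, 12, 13, 9]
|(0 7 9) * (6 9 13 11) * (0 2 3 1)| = |(0 7 13 11 6 9 2 3 1)| = 9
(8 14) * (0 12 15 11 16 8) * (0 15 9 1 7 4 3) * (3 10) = (0 12 9 1 7 4 10 3)(8 14 15 11 16) = [12, 7, 2, 0, 10, 5, 6, 4, 14, 1, 3, 16, 9, 13, 15, 11, 8]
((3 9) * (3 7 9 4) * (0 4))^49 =[4, 1, 2, 0, 3, 5, 6, 9, 8, 7] =(0 4 3)(7 9)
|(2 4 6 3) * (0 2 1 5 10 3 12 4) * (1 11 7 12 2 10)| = 18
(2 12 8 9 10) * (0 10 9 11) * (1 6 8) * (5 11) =(0 10 2 12 1 6 8 5 11) =[10, 6, 12, 3, 4, 11, 8, 7, 5, 9, 2, 0, 1]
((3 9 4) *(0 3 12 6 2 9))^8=(2 12 9 6 4)=[0, 1, 12, 3, 2, 5, 4, 7, 8, 6, 10, 11, 9]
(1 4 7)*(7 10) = [0, 4, 2, 3, 10, 5, 6, 1, 8, 9, 7] = (1 4 10 7)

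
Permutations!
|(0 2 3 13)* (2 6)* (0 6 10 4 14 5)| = |(0 10 4 14 5)(2 3 13 6)| = 20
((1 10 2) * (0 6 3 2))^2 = [3, 0, 10, 1, 4, 5, 2, 7, 8, 9, 6] = (0 3 1)(2 10 6)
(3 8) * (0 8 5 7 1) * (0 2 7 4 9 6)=(0 8 3 5 4 9 6)(1 2 7)=[8, 2, 7, 5, 9, 4, 0, 1, 3, 6]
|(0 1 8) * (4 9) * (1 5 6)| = |(0 5 6 1 8)(4 9)| = 10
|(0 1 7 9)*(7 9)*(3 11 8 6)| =|(0 1 9)(3 11 8 6)| =12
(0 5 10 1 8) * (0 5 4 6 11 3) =(0 4 6 11 3)(1 8 5 10) =[4, 8, 2, 0, 6, 10, 11, 7, 5, 9, 1, 3]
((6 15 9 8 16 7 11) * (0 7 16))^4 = (16)(0 15 7 9 11 8 6) = [15, 1, 2, 3, 4, 5, 0, 9, 6, 11, 10, 8, 12, 13, 14, 7, 16]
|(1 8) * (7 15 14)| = |(1 8)(7 15 14)| = 6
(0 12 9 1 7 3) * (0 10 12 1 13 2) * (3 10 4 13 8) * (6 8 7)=(0 1 6 8 3 4 13 2)(7 10 12 9)=[1, 6, 0, 4, 13, 5, 8, 10, 3, 7, 12, 11, 9, 2]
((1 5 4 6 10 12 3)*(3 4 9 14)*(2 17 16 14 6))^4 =(1 10 17)(2 3 6)(4 14 9)(5 12 16) =[0, 10, 3, 6, 14, 12, 2, 7, 8, 4, 17, 11, 16, 13, 9, 15, 5, 1]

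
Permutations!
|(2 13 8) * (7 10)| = |(2 13 8)(7 10)| = 6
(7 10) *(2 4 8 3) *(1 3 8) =[0, 3, 4, 2, 1, 5, 6, 10, 8, 9, 7] =(1 3 2 4)(7 10)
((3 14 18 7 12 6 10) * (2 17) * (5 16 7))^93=(2 17)(3 5 12)(6 14 16)(7 10 18)=[0, 1, 17, 5, 4, 12, 14, 10, 8, 9, 18, 11, 3, 13, 16, 15, 6, 2, 7]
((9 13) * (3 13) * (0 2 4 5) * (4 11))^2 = [11, 1, 4, 9, 0, 2, 6, 7, 8, 13, 10, 5, 12, 3] = (0 11 5 2 4)(3 9 13)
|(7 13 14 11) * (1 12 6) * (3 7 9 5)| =21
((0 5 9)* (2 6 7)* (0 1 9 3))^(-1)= (0 3 5)(1 9)(2 7 6)= [3, 9, 7, 5, 4, 0, 2, 6, 8, 1]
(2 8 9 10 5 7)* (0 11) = (0 11)(2 8 9 10 5 7) = [11, 1, 8, 3, 4, 7, 6, 2, 9, 10, 5, 0]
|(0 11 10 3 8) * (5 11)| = 6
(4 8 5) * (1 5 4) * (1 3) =(1 5 3)(4 8) =[0, 5, 2, 1, 8, 3, 6, 7, 4]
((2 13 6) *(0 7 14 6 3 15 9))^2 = (0 14 2 3 9 7 6 13 15) = [14, 1, 3, 9, 4, 5, 13, 6, 8, 7, 10, 11, 12, 15, 2, 0]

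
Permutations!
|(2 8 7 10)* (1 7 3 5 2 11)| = |(1 7 10 11)(2 8 3 5)| = 4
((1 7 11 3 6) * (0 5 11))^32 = (0 6 5 1 11 7 3) = [6, 11, 2, 0, 4, 1, 5, 3, 8, 9, 10, 7]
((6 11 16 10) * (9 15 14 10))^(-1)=(6 10 14 15 9 16 11)=[0, 1, 2, 3, 4, 5, 10, 7, 8, 16, 14, 6, 12, 13, 15, 9, 11]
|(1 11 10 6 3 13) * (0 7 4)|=|(0 7 4)(1 11 10 6 3 13)|=6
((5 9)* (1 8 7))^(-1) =(1 7 8)(5 9) =[0, 7, 2, 3, 4, 9, 6, 8, 1, 5]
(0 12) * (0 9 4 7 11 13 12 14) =(0 14)(4 7 11 13 12 9) =[14, 1, 2, 3, 7, 5, 6, 11, 8, 4, 10, 13, 9, 12, 0]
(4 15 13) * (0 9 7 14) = (0 9 7 14)(4 15 13) = [9, 1, 2, 3, 15, 5, 6, 14, 8, 7, 10, 11, 12, 4, 0, 13]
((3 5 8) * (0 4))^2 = (3 8 5) = [0, 1, 2, 8, 4, 3, 6, 7, 5]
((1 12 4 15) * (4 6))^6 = [0, 12, 2, 3, 15, 5, 4, 7, 8, 9, 10, 11, 6, 13, 14, 1] = (1 12 6 4 15)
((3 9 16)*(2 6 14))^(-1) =[0, 1, 14, 16, 4, 5, 2, 7, 8, 3, 10, 11, 12, 13, 6, 15, 9] =(2 14 6)(3 16 9)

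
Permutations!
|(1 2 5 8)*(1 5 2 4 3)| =6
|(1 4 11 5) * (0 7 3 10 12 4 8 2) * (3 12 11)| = 11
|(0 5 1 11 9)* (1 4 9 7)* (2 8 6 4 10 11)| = |(0 5 10 11 7 1 2 8 6 4 9)| = 11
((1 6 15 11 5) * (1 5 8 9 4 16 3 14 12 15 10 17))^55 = [0, 17, 2, 14, 16, 5, 1, 7, 9, 4, 6, 8, 15, 13, 12, 11, 3, 10] = (1 17 10 6)(3 14 12 15 11 8 9 4 16)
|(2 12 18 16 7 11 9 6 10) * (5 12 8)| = |(2 8 5 12 18 16 7 11 9 6 10)| = 11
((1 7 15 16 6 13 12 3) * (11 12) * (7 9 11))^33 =(1 12 9 3 11)(6 15 13 16 7) =[0, 12, 2, 11, 4, 5, 15, 6, 8, 3, 10, 1, 9, 16, 14, 13, 7]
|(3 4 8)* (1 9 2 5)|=|(1 9 2 5)(3 4 8)|=12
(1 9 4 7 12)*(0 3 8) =(0 3 8)(1 9 4 7 12) =[3, 9, 2, 8, 7, 5, 6, 12, 0, 4, 10, 11, 1]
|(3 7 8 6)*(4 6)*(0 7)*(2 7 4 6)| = |(0 4 2 7 8 6 3)| = 7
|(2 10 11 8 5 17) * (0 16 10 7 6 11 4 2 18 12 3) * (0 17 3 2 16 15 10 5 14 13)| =|(0 15 10 4 16 5 3 17 18 12 2 7 6 11 8 14 13)| =17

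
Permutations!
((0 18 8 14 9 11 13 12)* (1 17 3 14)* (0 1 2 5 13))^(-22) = (0 5 17 11 2 1 9 8 12 14 18 13 3) = [5, 9, 1, 0, 4, 17, 6, 7, 12, 8, 10, 2, 14, 3, 18, 15, 16, 11, 13]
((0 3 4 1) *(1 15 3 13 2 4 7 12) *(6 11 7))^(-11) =(15) =[0, 1, 2, 3, 4, 5, 6, 7, 8, 9, 10, 11, 12, 13, 14, 15]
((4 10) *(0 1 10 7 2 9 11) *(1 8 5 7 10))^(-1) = [11, 1, 7, 3, 10, 8, 6, 5, 0, 2, 4, 9] = (0 11 9 2 7 5 8)(4 10)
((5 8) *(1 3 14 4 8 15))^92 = [0, 3, 2, 14, 8, 15, 6, 7, 5, 9, 10, 11, 12, 13, 4, 1] = (1 3 14 4 8 5 15)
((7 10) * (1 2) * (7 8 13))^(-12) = [0, 1, 2, 3, 4, 5, 6, 7, 8, 9, 10, 11, 12, 13] = (13)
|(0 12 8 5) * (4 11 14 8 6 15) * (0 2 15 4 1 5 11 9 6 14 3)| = 12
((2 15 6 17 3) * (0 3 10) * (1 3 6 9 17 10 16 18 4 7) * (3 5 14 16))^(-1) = [10, 7, 3, 17, 18, 1, 0, 4, 8, 15, 6, 11, 12, 13, 5, 2, 14, 9, 16] = (0 10 6)(1 7 4 18 16 14 5)(2 3 17 9 15)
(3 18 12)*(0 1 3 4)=(0 1 3 18 12 4)=[1, 3, 2, 18, 0, 5, 6, 7, 8, 9, 10, 11, 4, 13, 14, 15, 16, 17, 12]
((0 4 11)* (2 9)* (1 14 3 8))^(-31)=(0 11 4)(1 14 3 8)(2 9)=[11, 14, 9, 8, 0, 5, 6, 7, 1, 2, 10, 4, 12, 13, 3]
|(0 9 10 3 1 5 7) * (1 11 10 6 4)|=21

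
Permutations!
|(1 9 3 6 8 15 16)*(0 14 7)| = |(0 14 7)(1 9 3 6 8 15 16)| = 21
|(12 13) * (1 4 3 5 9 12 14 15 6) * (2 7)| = 10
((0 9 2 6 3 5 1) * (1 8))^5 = (0 5 2 1 3 9 8 6) = [5, 3, 1, 9, 4, 2, 0, 7, 6, 8]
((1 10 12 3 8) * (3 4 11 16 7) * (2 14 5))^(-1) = [0, 8, 5, 7, 12, 14, 6, 16, 3, 9, 1, 4, 10, 13, 2, 15, 11] = (1 8 3 7 16 11 4 12 10)(2 5 14)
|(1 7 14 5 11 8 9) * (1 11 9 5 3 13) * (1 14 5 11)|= |(1 7 5 9)(3 13 14)(8 11)|= 12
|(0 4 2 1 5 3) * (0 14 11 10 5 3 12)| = |(0 4 2 1 3 14 11 10 5 12)| = 10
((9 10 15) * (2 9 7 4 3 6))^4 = [0, 1, 7, 10, 9, 5, 15, 2, 8, 4, 3, 11, 12, 13, 14, 6] = (2 7)(3 10)(4 9)(6 15)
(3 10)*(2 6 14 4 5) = [0, 1, 6, 10, 5, 2, 14, 7, 8, 9, 3, 11, 12, 13, 4] = (2 6 14 4 5)(3 10)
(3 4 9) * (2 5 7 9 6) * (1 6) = (1 6 2 5 7 9 3 4) = [0, 6, 5, 4, 1, 7, 2, 9, 8, 3]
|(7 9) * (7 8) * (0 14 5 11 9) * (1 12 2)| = |(0 14 5 11 9 8 7)(1 12 2)| = 21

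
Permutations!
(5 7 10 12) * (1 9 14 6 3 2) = [0, 9, 1, 2, 4, 7, 3, 10, 8, 14, 12, 11, 5, 13, 6] = (1 9 14 6 3 2)(5 7 10 12)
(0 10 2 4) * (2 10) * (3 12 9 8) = (0 2 4)(3 12 9 8) = [2, 1, 4, 12, 0, 5, 6, 7, 3, 8, 10, 11, 9]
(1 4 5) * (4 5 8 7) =(1 5)(4 8 7) =[0, 5, 2, 3, 8, 1, 6, 4, 7]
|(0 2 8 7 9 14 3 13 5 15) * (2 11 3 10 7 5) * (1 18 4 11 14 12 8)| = |(0 14 10 7 9 12 8 5 15)(1 18 4 11 3 13 2)| = 63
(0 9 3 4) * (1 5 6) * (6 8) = (0 9 3 4)(1 5 8 6) = [9, 5, 2, 4, 0, 8, 1, 7, 6, 3]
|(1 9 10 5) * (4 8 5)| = |(1 9 10 4 8 5)| = 6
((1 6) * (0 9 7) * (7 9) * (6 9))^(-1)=[7, 6, 2, 3, 4, 5, 9, 0, 8, 1]=(0 7)(1 6 9)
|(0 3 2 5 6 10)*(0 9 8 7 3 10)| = |(0 10 9 8 7 3 2 5 6)| = 9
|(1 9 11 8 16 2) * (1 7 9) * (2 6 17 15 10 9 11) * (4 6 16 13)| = 11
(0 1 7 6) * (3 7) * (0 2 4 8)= (0 1 3 7 6 2 4 8)= [1, 3, 4, 7, 8, 5, 2, 6, 0]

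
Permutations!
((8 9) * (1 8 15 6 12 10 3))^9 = (1 8 9 15 6 12 10 3) = [0, 8, 2, 1, 4, 5, 12, 7, 9, 15, 3, 11, 10, 13, 14, 6]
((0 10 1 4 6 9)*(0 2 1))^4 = (10)(1 2 9 6 4) = [0, 2, 9, 3, 1, 5, 4, 7, 8, 6, 10]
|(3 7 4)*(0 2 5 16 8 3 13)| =|(0 2 5 16 8 3 7 4 13)| =9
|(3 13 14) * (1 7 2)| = 3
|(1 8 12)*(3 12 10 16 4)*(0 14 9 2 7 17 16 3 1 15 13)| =15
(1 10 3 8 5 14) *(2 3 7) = (1 10 7 2 3 8 5 14) = [0, 10, 3, 8, 4, 14, 6, 2, 5, 9, 7, 11, 12, 13, 1]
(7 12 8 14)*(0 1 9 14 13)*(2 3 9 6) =(0 1 6 2 3 9 14 7 12 8 13) =[1, 6, 3, 9, 4, 5, 2, 12, 13, 14, 10, 11, 8, 0, 7]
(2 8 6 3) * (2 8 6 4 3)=(2 6)(3 8 4)=[0, 1, 6, 8, 3, 5, 2, 7, 4]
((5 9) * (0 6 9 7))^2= (0 9 7 6 5)= [9, 1, 2, 3, 4, 0, 5, 6, 8, 7]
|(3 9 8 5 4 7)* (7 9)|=4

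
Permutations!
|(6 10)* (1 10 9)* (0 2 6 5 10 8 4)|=|(0 2 6 9 1 8 4)(5 10)|=14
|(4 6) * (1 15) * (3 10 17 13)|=4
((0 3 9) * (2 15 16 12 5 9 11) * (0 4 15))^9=[3, 1, 0, 11, 12, 15, 6, 7, 8, 16, 10, 2, 4, 13, 14, 5, 9]=(0 3 11 2)(4 12)(5 15)(9 16)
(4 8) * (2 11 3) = (2 11 3)(4 8) = [0, 1, 11, 2, 8, 5, 6, 7, 4, 9, 10, 3]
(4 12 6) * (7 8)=[0, 1, 2, 3, 12, 5, 4, 8, 7, 9, 10, 11, 6]=(4 12 6)(7 8)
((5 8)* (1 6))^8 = [0, 1, 2, 3, 4, 5, 6, 7, 8] = (8)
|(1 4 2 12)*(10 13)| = |(1 4 2 12)(10 13)| = 4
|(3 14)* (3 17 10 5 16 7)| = 7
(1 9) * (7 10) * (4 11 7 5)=[0, 9, 2, 3, 11, 4, 6, 10, 8, 1, 5, 7]=(1 9)(4 11 7 10 5)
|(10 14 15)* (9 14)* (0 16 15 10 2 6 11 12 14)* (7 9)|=11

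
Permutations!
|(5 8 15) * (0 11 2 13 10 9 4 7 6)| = |(0 11 2 13 10 9 4 7 6)(5 8 15)| = 9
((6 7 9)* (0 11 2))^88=[11, 1, 0, 3, 4, 5, 7, 9, 8, 6, 10, 2]=(0 11 2)(6 7 9)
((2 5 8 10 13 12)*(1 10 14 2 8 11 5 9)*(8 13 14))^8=(1 2 10 9 14)=[0, 2, 10, 3, 4, 5, 6, 7, 8, 14, 9, 11, 12, 13, 1]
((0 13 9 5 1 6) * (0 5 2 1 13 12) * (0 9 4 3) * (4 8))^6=(0 5 12 13 9 8 2 4 1 3 6)=[5, 3, 4, 6, 1, 12, 0, 7, 2, 8, 10, 11, 13, 9]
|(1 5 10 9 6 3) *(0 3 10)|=12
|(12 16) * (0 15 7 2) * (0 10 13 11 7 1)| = |(0 15 1)(2 10 13 11 7)(12 16)| = 30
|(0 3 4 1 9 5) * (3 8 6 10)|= 9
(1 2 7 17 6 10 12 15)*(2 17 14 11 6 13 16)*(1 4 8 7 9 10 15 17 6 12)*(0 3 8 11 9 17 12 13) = (0 3 8 7 14 9 10 1 6 15 4 11 13 16 2 17) = [3, 6, 17, 8, 11, 5, 15, 14, 7, 10, 1, 13, 12, 16, 9, 4, 2, 0]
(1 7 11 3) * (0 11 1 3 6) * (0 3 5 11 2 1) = (0 2 1 7)(3 5 11 6) = [2, 7, 1, 5, 4, 11, 3, 0, 8, 9, 10, 6]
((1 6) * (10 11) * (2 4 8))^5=(1 6)(2 8 4)(10 11)=[0, 6, 8, 3, 2, 5, 1, 7, 4, 9, 11, 10]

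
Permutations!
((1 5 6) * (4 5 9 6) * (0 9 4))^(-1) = [5, 6, 2, 3, 1, 4, 9, 7, 8, 0] = (0 5 4 1 6 9)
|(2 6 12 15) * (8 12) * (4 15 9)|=7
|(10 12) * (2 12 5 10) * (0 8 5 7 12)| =|(0 8 5 10 7 12 2)| =7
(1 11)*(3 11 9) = [0, 9, 2, 11, 4, 5, 6, 7, 8, 3, 10, 1] = (1 9 3 11)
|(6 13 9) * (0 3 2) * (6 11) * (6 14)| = 15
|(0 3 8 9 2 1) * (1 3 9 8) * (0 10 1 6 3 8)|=4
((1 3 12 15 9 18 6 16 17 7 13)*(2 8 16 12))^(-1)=(1 13 7 17 16 8 2 3)(6 18 9 15 12)=[0, 13, 3, 1, 4, 5, 18, 17, 2, 15, 10, 11, 6, 7, 14, 12, 8, 16, 9]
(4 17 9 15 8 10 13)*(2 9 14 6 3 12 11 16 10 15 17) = (2 9 17 14 6 3 12 11 16 10 13 4)(8 15) = [0, 1, 9, 12, 2, 5, 3, 7, 15, 17, 13, 16, 11, 4, 6, 8, 10, 14]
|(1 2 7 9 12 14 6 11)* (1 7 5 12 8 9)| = |(1 2 5 12 14 6 11 7)(8 9)| = 8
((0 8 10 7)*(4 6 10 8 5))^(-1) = (0 7 10 6 4 5) = [7, 1, 2, 3, 5, 0, 4, 10, 8, 9, 6]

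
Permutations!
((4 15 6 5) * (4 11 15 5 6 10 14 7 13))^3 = [0, 1, 2, 3, 15, 10, 6, 5, 8, 9, 13, 14, 12, 11, 4, 7] = (4 15 7 5 10 13 11 14)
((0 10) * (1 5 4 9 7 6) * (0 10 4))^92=[4, 5, 2, 3, 9, 0, 1, 6, 8, 7, 10]=(10)(0 4 9 7 6 1 5)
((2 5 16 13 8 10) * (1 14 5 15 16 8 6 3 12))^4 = [0, 10, 6, 5, 4, 15, 14, 7, 16, 9, 13, 11, 8, 1, 2, 3, 12] = (1 10 13)(2 6 14)(3 5 15)(8 16 12)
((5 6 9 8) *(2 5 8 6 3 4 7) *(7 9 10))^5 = (2 6 3 7 9 5 10 4) = [0, 1, 6, 7, 2, 10, 3, 9, 8, 5, 4]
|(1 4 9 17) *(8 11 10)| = 12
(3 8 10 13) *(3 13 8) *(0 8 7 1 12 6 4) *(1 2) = (13)(0 8 10 7 2 1 12 6 4) = [8, 12, 1, 3, 0, 5, 4, 2, 10, 9, 7, 11, 6, 13]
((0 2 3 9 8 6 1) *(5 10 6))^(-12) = (0 10 9)(1 5 3)(2 6 8) = [10, 5, 6, 1, 4, 3, 8, 7, 2, 0, 9]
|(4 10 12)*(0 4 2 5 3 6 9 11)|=|(0 4 10 12 2 5 3 6 9 11)|=10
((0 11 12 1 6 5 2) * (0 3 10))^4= (0 6 10 1 3 12 2 11 5)= [6, 3, 11, 12, 4, 0, 10, 7, 8, 9, 1, 5, 2]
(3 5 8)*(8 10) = (3 5 10 8) = [0, 1, 2, 5, 4, 10, 6, 7, 3, 9, 8]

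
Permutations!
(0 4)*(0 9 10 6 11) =(0 4 9 10 6 11) =[4, 1, 2, 3, 9, 5, 11, 7, 8, 10, 6, 0]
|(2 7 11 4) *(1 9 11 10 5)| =8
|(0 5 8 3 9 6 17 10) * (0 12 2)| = 10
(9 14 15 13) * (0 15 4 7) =(0 15 13 9 14 4 7) =[15, 1, 2, 3, 7, 5, 6, 0, 8, 14, 10, 11, 12, 9, 4, 13]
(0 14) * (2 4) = (0 14)(2 4) = [14, 1, 4, 3, 2, 5, 6, 7, 8, 9, 10, 11, 12, 13, 0]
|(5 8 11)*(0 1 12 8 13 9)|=8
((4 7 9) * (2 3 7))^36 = (2 3 7 9 4) = [0, 1, 3, 7, 2, 5, 6, 9, 8, 4]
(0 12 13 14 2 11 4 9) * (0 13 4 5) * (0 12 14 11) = [14, 1, 0, 3, 9, 12, 6, 7, 8, 13, 10, 5, 4, 11, 2] = (0 14 2)(4 9 13 11 5 12)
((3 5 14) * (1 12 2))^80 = [0, 2, 12, 14, 4, 3, 6, 7, 8, 9, 10, 11, 1, 13, 5] = (1 2 12)(3 14 5)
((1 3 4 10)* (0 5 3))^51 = (0 4)(1 3)(5 10) = [4, 3, 2, 1, 0, 10, 6, 7, 8, 9, 5]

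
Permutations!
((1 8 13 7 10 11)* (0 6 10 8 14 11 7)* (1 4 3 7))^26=(0 14 7 6 11 8 10 4 13 1 3)=[14, 3, 2, 0, 13, 5, 11, 6, 10, 9, 4, 8, 12, 1, 7]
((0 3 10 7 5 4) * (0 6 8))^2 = (0 10 5 6)(3 7 4 8) = [10, 1, 2, 7, 8, 6, 0, 4, 3, 9, 5]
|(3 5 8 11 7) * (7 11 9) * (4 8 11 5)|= 10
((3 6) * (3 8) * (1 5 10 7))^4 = (10)(3 6 8) = [0, 1, 2, 6, 4, 5, 8, 7, 3, 9, 10]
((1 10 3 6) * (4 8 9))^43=[0, 6, 2, 10, 8, 5, 3, 7, 9, 4, 1]=(1 6 3 10)(4 8 9)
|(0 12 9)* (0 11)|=4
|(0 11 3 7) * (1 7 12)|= |(0 11 3 12 1 7)|= 6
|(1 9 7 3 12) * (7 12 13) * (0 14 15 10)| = 12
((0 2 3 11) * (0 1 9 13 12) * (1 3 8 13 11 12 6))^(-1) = (0 12 3 11 9 1 6 13 8 2) = [12, 6, 0, 11, 4, 5, 13, 7, 2, 1, 10, 9, 3, 8]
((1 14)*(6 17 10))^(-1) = (1 14)(6 10 17) = [0, 14, 2, 3, 4, 5, 10, 7, 8, 9, 17, 11, 12, 13, 1, 15, 16, 6]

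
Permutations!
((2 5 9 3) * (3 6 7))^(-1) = (2 3 7 6 9 5) = [0, 1, 3, 7, 4, 2, 9, 6, 8, 5]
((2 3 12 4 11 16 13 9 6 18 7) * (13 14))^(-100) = (2 9 11)(3 6 16)(4 7 13)(12 18 14) = [0, 1, 9, 6, 7, 5, 16, 13, 8, 11, 10, 2, 18, 4, 12, 15, 3, 17, 14]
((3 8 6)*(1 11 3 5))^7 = (1 11 3 8 6 5) = [0, 11, 2, 8, 4, 1, 5, 7, 6, 9, 10, 3]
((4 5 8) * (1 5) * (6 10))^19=(1 4 8 5)(6 10)=[0, 4, 2, 3, 8, 1, 10, 7, 5, 9, 6]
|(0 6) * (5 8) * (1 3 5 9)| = |(0 6)(1 3 5 8 9)| = 10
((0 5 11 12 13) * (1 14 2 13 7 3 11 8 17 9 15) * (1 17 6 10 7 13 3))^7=[14, 0, 8, 6, 4, 2, 11, 13, 3, 15, 12, 10, 7, 1, 5, 17, 16, 9]=(0 14 5 2 8 3 6 11 10 12 7 13 1)(9 15 17)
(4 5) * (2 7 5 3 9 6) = (2 7 5 4 3 9 6) = [0, 1, 7, 9, 3, 4, 2, 5, 8, 6]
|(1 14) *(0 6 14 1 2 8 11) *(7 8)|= 7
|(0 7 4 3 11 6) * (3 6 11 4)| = |(11)(0 7 3 4 6)| = 5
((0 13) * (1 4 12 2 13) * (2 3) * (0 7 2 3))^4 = (2 13 7) = [0, 1, 13, 3, 4, 5, 6, 2, 8, 9, 10, 11, 12, 7]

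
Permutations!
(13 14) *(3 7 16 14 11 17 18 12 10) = (3 7 16 14 13 11 17 18 12 10) = [0, 1, 2, 7, 4, 5, 6, 16, 8, 9, 3, 17, 10, 11, 13, 15, 14, 18, 12]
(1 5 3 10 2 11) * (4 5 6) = (1 6 4 5 3 10 2 11) = [0, 6, 11, 10, 5, 3, 4, 7, 8, 9, 2, 1]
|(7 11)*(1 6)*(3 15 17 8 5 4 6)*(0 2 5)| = 10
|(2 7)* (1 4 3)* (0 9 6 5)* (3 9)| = |(0 3 1 4 9 6 5)(2 7)| = 14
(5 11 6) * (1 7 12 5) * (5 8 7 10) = [0, 10, 2, 3, 4, 11, 1, 12, 7, 9, 5, 6, 8] = (1 10 5 11 6)(7 12 8)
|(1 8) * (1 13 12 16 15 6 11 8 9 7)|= 21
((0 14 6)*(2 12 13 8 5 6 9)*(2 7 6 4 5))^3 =[7, 1, 8, 3, 5, 4, 9, 14, 13, 0, 10, 11, 2, 12, 6] =(0 7 14 6 9)(2 8 13 12)(4 5)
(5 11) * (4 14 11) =(4 14 11 5) =[0, 1, 2, 3, 14, 4, 6, 7, 8, 9, 10, 5, 12, 13, 11]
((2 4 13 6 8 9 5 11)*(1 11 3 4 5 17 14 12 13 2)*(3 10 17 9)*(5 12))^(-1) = [0, 11, 4, 8, 3, 14, 13, 7, 6, 9, 5, 1, 2, 12, 17, 15, 16, 10] = (1 11)(2 4 3 8 6 13 12)(5 14 17 10)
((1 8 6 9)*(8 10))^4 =(1 9 6 8 10) =[0, 9, 2, 3, 4, 5, 8, 7, 10, 6, 1]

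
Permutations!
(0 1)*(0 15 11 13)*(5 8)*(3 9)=[1, 15, 2, 9, 4, 8, 6, 7, 5, 3, 10, 13, 12, 0, 14, 11]=(0 1 15 11 13)(3 9)(5 8)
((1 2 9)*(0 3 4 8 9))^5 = (0 1 8 3 2 9 4) = [1, 8, 9, 2, 0, 5, 6, 7, 3, 4]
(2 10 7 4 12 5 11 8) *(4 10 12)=(2 12 5 11 8)(7 10)=[0, 1, 12, 3, 4, 11, 6, 10, 2, 9, 7, 8, 5]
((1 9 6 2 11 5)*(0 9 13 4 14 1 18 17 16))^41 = (0 5 9 18 6 17 2 16 11)(1 13 4 14) = [5, 13, 16, 3, 14, 9, 17, 7, 8, 18, 10, 0, 12, 4, 1, 15, 11, 2, 6]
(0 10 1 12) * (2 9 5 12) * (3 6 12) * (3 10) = (0 3 6 12)(1 2 9 5 10) = [3, 2, 9, 6, 4, 10, 12, 7, 8, 5, 1, 11, 0]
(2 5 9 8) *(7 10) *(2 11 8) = (2 5 9)(7 10)(8 11) = [0, 1, 5, 3, 4, 9, 6, 10, 11, 2, 7, 8]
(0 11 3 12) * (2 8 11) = [2, 1, 8, 12, 4, 5, 6, 7, 11, 9, 10, 3, 0] = (0 2 8 11 3 12)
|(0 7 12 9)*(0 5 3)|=6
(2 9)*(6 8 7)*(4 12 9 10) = [0, 1, 10, 3, 12, 5, 8, 6, 7, 2, 4, 11, 9] = (2 10 4 12 9)(6 8 7)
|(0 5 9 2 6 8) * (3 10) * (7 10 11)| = 12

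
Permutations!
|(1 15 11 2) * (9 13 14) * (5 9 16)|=20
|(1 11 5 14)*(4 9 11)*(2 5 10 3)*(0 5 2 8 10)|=21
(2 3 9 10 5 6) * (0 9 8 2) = [9, 1, 3, 8, 4, 6, 0, 7, 2, 10, 5] = (0 9 10 5 6)(2 3 8)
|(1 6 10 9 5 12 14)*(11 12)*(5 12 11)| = 6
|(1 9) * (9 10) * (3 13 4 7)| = 12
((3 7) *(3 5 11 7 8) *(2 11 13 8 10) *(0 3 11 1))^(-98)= [10, 3, 0, 2, 4, 8, 6, 13, 7, 9, 1, 5, 12, 11]= (0 10 1 3 2)(5 8 7 13 11)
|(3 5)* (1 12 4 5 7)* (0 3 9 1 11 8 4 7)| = 8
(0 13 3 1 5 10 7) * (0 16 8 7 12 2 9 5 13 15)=[15, 13, 9, 1, 4, 10, 6, 16, 7, 5, 12, 11, 2, 3, 14, 0, 8]=(0 15)(1 13 3)(2 9 5 10 12)(7 16 8)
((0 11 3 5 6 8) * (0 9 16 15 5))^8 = (0 3 11)(5 8 16)(6 9 15) = [3, 1, 2, 11, 4, 8, 9, 7, 16, 15, 10, 0, 12, 13, 14, 6, 5]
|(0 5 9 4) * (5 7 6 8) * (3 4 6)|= |(0 7 3 4)(5 9 6 8)|= 4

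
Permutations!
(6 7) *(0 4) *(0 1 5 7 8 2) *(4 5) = (0 5 7 6 8 2)(1 4) = [5, 4, 0, 3, 1, 7, 8, 6, 2]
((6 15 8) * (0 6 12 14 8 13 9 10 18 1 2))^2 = [15, 0, 6, 3, 4, 5, 13, 7, 14, 18, 1, 11, 8, 10, 12, 9, 16, 17, 2] = (0 15 9 18 2 6 13 10 1)(8 14 12)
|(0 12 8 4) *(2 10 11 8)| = |(0 12 2 10 11 8 4)| = 7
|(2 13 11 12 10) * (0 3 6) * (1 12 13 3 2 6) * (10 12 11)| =8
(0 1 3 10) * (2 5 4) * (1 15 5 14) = [15, 3, 14, 10, 2, 4, 6, 7, 8, 9, 0, 11, 12, 13, 1, 5] = (0 15 5 4 2 14 1 3 10)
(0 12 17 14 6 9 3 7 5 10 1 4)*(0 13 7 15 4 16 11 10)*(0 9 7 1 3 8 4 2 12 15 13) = (0 15 2 12 17 14 6 7 5 9 8 4)(1 16 11 10 3 13) = [15, 16, 12, 13, 0, 9, 7, 5, 4, 8, 3, 10, 17, 1, 6, 2, 11, 14]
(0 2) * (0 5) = (0 2 5) = [2, 1, 5, 3, 4, 0]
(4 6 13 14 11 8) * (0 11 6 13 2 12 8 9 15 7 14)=(0 11 9 15 7 14 6 2 12 8 4 13)=[11, 1, 12, 3, 13, 5, 2, 14, 4, 15, 10, 9, 8, 0, 6, 7]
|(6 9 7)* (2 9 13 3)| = 6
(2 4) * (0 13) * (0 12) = (0 13 12)(2 4) = [13, 1, 4, 3, 2, 5, 6, 7, 8, 9, 10, 11, 0, 12]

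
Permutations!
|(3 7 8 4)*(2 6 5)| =|(2 6 5)(3 7 8 4)| =12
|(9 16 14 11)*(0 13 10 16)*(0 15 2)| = 9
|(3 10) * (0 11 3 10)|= |(0 11 3)|= 3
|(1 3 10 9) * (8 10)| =|(1 3 8 10 9)| =5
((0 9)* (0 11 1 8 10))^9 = (0 1)(8 9)(10 11) = [1, 0, 2, 3, 4, 5, 6, 7, 9, 8, 11, 10]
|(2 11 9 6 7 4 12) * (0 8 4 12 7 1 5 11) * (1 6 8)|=|(0 1 5 11 9 8 4 7 12 2)|=10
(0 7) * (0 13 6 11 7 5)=(0 5)(6 11 7 13)=[5, 1, 2, 3, 4, 0, 11, 13, 8, 9, 10, 7, 12, 6]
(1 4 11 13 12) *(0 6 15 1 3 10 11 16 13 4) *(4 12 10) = (0 6 15 1)(3 4 16 13 10 11 12) = [6, 0, 2, 4, 16, 5, 15, 7, 8, 9, 11, 12, 3, 10, 14, 1, 13]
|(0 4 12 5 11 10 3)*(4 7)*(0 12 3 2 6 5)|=|(0 7 4 3 12)(2 6 5 11 10)|=5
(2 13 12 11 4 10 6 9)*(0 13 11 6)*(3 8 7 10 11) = (0 13 12 6 9 2 3 8 7 10)(4 11) = [13, 1, 3, 8, 11, 5, 9, 10, 7, 2, 0, 4, 6, 12]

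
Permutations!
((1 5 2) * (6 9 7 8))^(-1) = (1 2 5)(6 8 7 9) = [0, 2, 5, 3, 4, 1, 8, 9, 7, 6]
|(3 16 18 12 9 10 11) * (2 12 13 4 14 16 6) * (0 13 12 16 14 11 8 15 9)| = 20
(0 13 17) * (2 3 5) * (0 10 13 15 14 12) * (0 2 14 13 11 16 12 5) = (0 15 13 17 10 11 16 12 2 3)(5 14) = [15, 1, 3, 0, 4, 14, 6, 7, 8, 9, 11, 16, 2, 17, 5, 13, 12, 10]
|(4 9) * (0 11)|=2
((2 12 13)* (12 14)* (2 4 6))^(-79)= (2 6 4 13 12 14)= [0, 1, 6, 3, 13, 5, 4, 7, 8, 9, 10, 11, 14, 12, 2]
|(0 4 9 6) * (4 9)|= 3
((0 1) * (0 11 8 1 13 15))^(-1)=(0 15 13)(1 8 11)=[15, 8, 2, 3, 4, 5, 6, 7, 11, 9, 10, 1, 12, 0, 14, 13]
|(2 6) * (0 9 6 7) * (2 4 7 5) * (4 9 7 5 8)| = 4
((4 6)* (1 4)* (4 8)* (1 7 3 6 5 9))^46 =(1 8 4 5 9)(3 6 7) =[0, 8, 2, 6, 5, 9, 7, 3, 4, 1]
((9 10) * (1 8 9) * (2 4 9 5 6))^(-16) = (10) = [0, 1, 2, 3, 4, 5, 6, 7, 8, 9, 10]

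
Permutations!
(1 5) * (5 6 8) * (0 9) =(0 9)(1 6 8 5) =[9, 6, 2, 3, 4, 1, 8, 7, 5, 0]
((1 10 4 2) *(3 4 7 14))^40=(1 4 14 10 2 3 7)=[0, 4, 3, 7, 14, 5, 6, 1, 8, 9, 2, 11, 12, 13, 10]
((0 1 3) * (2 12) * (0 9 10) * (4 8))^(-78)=(12)(0 3 10 1 9)=[3, 9, 2, 10, 4, 5, 6, 7, 8, 0, 1, 11, 12]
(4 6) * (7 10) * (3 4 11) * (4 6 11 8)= (3 6 8 4 11)(7 10)= [0, 1, 2, 6, 11, 5, 8, 10, 4, 9, 7, 3]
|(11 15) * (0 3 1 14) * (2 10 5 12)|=4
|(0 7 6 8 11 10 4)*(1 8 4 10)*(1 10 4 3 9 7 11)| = 4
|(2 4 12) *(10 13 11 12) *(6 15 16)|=|(2 4 10 13 11 12)(6 15 16)|=6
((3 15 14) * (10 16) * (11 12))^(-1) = (3 14 15)(10 16)(11 12) = [0, 1, 2, 14, 4, 5, 6, 7, 8, 9, 16, 12, 11, 13, 15, 3, 10]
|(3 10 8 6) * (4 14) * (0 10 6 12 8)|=|(0 10)(3 6)(4 14)(8 12)|=2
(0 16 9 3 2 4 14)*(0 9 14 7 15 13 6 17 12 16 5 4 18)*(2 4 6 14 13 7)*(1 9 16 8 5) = (0 1 9 3 4 2 18)(5 6 17 12 8)(7 15)(13 14 16) = [1, 9, 18, 4, 2, 6, 17, 15, 5, 3, 10, 11, 8, 14, 16, 7, 13, 12, 0]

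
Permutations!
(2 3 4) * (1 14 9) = (1 14 9)(2 3 4) = [0, 14, 3, 4, 2, 5, 6, 7, 8, 1, 10, 11, 12, 13, 9]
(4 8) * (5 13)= [0, 1, 2, 3, 8, 13, 6, 7, 4, 9, 10, 11, 12, 5]= (4 8)(5 13)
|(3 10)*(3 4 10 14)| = |(3 14)(4 10)| = 2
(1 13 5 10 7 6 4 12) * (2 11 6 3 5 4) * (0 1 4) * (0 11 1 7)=(0 7 3 5 10)(1 13 11 6 2)(4 12)=[7, 13, 1, 5, 12, 10, 2, 3, 8, 9, 0, 6, 4, 11]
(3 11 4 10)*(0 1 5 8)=(0 1 5 8)(3 11 4 10)=[1, 5, 2, 11, 10, 8, 6, 7, 0, 9, 3, 4]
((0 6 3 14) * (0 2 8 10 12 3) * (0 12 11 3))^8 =(0 12 6)(2 10 3)(8 11 14) =[12, 1, 10, 2, 4, 5, 0, 7, 11, 9, 3, 14, 6, 13, 8]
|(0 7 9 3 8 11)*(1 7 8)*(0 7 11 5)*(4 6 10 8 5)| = |(0 5)(1 11 7 9 3)(4 6 10 8)| = 20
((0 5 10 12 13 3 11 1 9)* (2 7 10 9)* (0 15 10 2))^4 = [10, 15, 2, 5, 4, 12, 6, 7, 8, 13, 11, 9, 1, 0, 14, 3] = (0 10 11 9 13)(1 15 3 5 12)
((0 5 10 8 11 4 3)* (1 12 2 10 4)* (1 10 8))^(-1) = [3, 10, 12, 4, 5, 0, 6, 7, 2, 9, 11, 8, 1] = (0 3 4 5)(1 10 11 8 2 12)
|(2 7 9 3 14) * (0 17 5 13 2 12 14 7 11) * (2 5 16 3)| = |(0 17 16 3 7 9 2 11)(5 13)(12 14)| = 8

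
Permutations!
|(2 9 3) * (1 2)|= 4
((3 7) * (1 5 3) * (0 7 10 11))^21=(11)=[0, 1, 2, 3, 4, 5, 6, 7, 8, 9, 10, 11]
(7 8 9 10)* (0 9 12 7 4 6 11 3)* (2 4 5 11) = (0 9 10 5 11 3)(2 4 6)(7 8 12) = [9, 1, 4, 0, 6, 11, 2, 8, 12, 10, 5, 3, 7]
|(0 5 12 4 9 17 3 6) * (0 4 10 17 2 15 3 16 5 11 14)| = |(0 11 14)(2 15 3 6 4 9)(5 12 10 17 16)| = 30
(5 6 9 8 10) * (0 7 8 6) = [7, 1, 2, 3, 4, 0, 9, 8, 10, 6, 5] = (0 7 8 10 5)(6 9)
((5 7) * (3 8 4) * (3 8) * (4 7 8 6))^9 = (8)(4 6) = [0, 1, 2, 3, 6, 5, 4, 7, 8]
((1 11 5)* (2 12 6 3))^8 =(12)(1 5 11) =[0, 5, 2, 3, 4, 11, 6, 7, 8, 9, 10, 1, 12]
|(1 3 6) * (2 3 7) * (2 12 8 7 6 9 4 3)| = 6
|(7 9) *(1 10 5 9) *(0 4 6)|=15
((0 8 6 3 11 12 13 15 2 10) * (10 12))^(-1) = (0 10 11 3 6 8)(2 15 13 12) = [10, 1, 15, 6, 4, 5, 8, 7, 0, 9, 11, 3, 2, 12, 14, 13]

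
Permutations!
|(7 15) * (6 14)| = 2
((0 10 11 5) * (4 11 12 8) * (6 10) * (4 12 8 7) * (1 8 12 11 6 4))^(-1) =(0 5 11 8 1 7 12 10 6 4) =[5, 7, 2, 3, 0, 11, 4, 12, 1, 9, 6, 8, 10]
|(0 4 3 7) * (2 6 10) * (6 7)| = 7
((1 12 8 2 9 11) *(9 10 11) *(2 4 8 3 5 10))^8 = (1 3 10)(5 11 12) = [0, 3, 2, 10, 4, 11, 6, 7, 8, 9, 1, 12, 5]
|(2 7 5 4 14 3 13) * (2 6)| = 8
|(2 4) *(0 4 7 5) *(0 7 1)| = 4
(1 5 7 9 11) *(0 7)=[7, 5, 2, 3, 4, 0, 6, 9, 8, 11, 10, 1]=(0 7 9 11 1 5)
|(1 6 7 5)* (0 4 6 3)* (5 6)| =10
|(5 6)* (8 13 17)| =6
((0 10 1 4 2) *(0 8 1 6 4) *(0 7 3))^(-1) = (0 3 7 1 8 2 4 6 10) = [3, 8, 4, 7, 6, 5, 10, 1, 2, 9, 0]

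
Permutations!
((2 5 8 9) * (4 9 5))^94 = [0, 1, 4, 3, 9, 5, 6, 7, 8, 2] = (2 4 9)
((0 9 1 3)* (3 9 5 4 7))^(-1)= [3, 9, 2, 7, 5, 0, 6, 4, 8, 1]= (0 3 7 4 5)(1 9)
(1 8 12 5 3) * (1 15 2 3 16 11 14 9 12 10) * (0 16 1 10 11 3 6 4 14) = (0 16 3 15 2 6 4 14 9 12 5 1 8 11) = [16, 8, 6, 15, 14, 1, 4, 7, 11, 12, 10, 0, 5, 13, 9, 2, 3]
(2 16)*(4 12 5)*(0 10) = (0 10)(2 16)(4 12 5) = [10, 1, 16, 3, 12, 4, 6, 7, 8, 9, 0, 11, 5, 13, 14, 15, 2]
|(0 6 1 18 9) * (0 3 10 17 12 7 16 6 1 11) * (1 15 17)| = |(0 15 17 12 7 16 6 11)(1 18 9 3 10)| = 40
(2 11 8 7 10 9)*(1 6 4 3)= (1 6 4 3)(2 11 8 7 10 9)= [0, 6, 11, 1, 3, 5, 4, 10, 7, 2, 9, 8]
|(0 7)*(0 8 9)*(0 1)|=5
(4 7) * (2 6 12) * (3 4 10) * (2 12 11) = (12)(2 6 11)(3 4 7 10) = [0, 1, 6, 4, 7, 5, 11, 10, 8, 9, 3, 2, 12]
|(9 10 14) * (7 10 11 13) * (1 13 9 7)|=6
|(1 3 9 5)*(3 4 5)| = 6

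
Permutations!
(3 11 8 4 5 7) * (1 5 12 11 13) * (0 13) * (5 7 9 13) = (0 5 9 13 1 7 3)(4 12 11 8) = [5, 7, 2, 0, 12, 9, 6, 3, 4, 13, 10, 8, 11, 1]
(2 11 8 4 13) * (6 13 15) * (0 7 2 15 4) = [7, 1, 11, 3, 4, 5, 13, 2, 0, 9, 10, 8, 12, 15, 14, 6] = (0 7 2 11 8)(6 13 15)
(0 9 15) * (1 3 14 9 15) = [15, 3, 2, 14, 4, 5, 6, 7, 8, 1, 10, 11, 12, 13, 9, 0] = (0 15)(1 3 14 9)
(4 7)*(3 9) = (3 9)(4 7) = [0, 1, 2, 9, 7, 5, 6, 4, 8, 3]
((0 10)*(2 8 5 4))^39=(0 10)(2 4 5 8)=[10, 1, 4, 3, 5, 8, 6, 7, 2, 9, 0]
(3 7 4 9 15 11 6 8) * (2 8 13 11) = (2 8 3 7 4 9 15)(6 13 11) = [0, 1, 8, 7, 9, 5, 13, 4, 3, 15, 10, 6, 12, 11, 14, 2]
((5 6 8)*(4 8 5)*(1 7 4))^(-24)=[0, 1, 2, 3, 4, 5, 6, 7, 8]=(8)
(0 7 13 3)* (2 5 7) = (0 2 5 7 13 3) = [2, 1, 5, 0, 4, 7, 6, 13, 8, 9, 10, 11, 12, 3]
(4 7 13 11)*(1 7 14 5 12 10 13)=(1 7)(4 14 5 12 10 13 11)=[0, 7, 2, 3, 14, 12, 6, 1, 8, 9, 13, 4, 10, 11, 5]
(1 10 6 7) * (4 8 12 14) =(1 10 6 7)(4 8 12 14) =[0, 10, 2, 3, 8, 5, 7, 1, 12, 9, 6, 11, 14, 13, 4]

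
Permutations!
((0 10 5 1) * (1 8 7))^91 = [10, 0, 2, 3, 4, 8, 6, 1, 7, 9, 5] = (0 10 5 8 7 1)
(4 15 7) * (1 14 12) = [0, 14, 2, 3, 15, 5, 6, 4, 8, 9, 10, 11, 1, 13, 12, 7] = (1 14 12)(4 15 7)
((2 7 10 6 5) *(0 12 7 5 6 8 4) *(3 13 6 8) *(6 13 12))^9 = (13)(0 6 8 4)(2 5)(3 12 7 10) = [6, 1, 5, 12, 0, 2, 8, 10, 4, 9, 3, 11, 7, 13]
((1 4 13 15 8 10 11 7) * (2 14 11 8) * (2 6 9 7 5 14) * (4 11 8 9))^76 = (15)(1 8)(5 9)(7 14)(10 11) = [0, 8, 2, 3, 4, 9, 6, 14, 1, 5, 11, 10, 12, 13, 7, 15]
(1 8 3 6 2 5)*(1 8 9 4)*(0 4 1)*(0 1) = (0 4 1 9)(2 5 8 3 6) = [4, 9, 5, 6, 1, 8, 2, 7, 3, 0]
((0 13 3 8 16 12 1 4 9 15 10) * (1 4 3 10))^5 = (0 10 13)(1 4 8 15 12 3 9 16) = [10, 4, 2, 9, 8, 5, 6, 7, 15, 16, 13, 11, 3, 0, 14, 12, 1]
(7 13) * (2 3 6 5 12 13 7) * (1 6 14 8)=(1 6 5 12 13 2 3 14 8)=[0, 6, 3, 14, 4, 12, 5, 7, 1, 9, 10, 11, 13, 2, 8]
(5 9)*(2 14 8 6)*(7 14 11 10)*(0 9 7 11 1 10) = [9, 10, 1, 3, 4, 7, 2, 14, 6, 5, 11, 0, 12, 13, 8] = (0 9 5 7 14 8 6 2 1 10 11)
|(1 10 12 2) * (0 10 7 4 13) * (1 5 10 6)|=|(0 6 1 7 4 13)(2 5 10 12)|=12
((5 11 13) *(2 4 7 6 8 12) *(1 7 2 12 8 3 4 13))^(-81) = (13) = [0, 1, 2, 3, 4, 5, 6, 7, 8, 9, 10, 11, 12, 13]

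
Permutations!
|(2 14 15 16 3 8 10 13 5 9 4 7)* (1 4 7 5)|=|(1 4 5 9 7 2 14 15 16 3 8 10 13)|=13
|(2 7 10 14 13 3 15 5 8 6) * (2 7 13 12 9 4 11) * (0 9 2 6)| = |(0 9 4 11 6 7 10 14 12 2 13 3 15 5 8)| = 15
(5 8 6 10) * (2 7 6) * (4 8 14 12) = (2 7 6 10 5 14 12 4 8) = [0, 1, 7, 3, 8, 14, 10, 6, 2, 9, 5, 11, 4, 13, 12]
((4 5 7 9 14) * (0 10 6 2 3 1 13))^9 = (0 6 3 13 10 2 1)(4 14 9 7 5) = [6, 0, 1, 13, 14, 4, 3, 5, 8, 7, 2, 11, 12, 10, 9]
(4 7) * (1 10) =[0, 10, 2, 3, 7, 5, 6, 4, 8, 9, 1] =(1 10)(4 7)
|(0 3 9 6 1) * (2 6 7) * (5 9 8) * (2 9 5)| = 6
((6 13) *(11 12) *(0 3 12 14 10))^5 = (0 10 14 11 12 3)(6 13) = [10, 1, 2, 0, 4, 5, 13, 7, 8, 9, 14, 12, 3, 6, 11]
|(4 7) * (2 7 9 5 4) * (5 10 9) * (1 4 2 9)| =7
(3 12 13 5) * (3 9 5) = (3 12 13)(5 9) = [0, 1, 2, 12, 4, 9, 6, 7, 8, 5, 10, 11, 13, 3]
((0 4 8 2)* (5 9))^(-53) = (0 2 8 4)(5 9) = [2, 1, 8, 3, 0, 9, 6, 7, 4, 5]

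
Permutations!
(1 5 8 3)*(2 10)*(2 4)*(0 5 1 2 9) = (0 5 8 3 2 10 4 9) = [5, 1, 10, 2, 9, 8, 6, 7, 3, 0, 4]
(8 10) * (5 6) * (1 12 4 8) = (1 12 4 8 10)(5 6) = [0, 12, 2, 3, 8, 6, 5, 7, 10, 9, 1, 11, 4]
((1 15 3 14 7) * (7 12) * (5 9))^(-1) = [0, 7, 2, 15, 4, 9, 6, 12, 8, 5, 10, 11, 14, 13, 3, 1] = (1 7 12 14 3 15)(5 9)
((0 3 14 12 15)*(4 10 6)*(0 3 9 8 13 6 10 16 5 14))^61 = (0 9 8 13 6 4 16 5 14 12 15 3) = [9, 1, 2, 0, 16, 14, 4, 7, 13, 8, 10, 11, 15, 6, 12, 3, 5]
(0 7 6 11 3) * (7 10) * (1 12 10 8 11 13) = [8, 12, 2, 0, 4, 5, 13, 6, 11, 9, 7, 3, 10, 1] = (0 8 11 3)(1 12 10 7 6 13)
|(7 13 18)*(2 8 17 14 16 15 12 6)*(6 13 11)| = 12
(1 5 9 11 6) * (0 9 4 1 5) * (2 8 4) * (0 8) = (0 9 11 6 5 2)(1 8 4) = [9, 8, 0, 3, 1, 2, 5, 7, 4, 11, 10, 6]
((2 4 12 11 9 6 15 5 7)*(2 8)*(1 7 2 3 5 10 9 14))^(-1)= (1 14 11 12 4 2 5 3 8 7)(6 9 10 15)= [0, 14, 5, 8, 2, 3, 9, 1, 7, 10, 15, 12, 4, 13, 11, 6]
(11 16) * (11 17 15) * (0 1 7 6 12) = (0 1 7 6 12)(11 16 17 15) = [1, 7, 2, 3, 4, 5, 12, 6, 8, 9, 10, 16, 0, 13, 14, 11, 17, 15]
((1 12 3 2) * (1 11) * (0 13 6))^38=[6, 2, 12, 1, 4, 5, 13, 7, 8, 9, 10, 3, 11, 0]=(0 6 13)(1 2 12 11 3)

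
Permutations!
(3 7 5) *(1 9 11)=(1 9 11)(3 7 5)=[0, 9, 2, 7, 4, 3, 6, 5, 8, 11, 10, 1]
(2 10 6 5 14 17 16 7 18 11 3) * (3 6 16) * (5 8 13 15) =(2 10 16 7 18 11 6 8 13 15 5 14 17 3) =[0, 1, 10, 2, 4, 14, 8, 18, 13, 9, 16, 6, 12, 15, 17, 5, 7, 3, 11]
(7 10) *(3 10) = [0, 1, 2, 10, 4, 5, 6, 3, 8, 9, 7] = (3 10 7)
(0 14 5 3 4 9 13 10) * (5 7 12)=[14, 1, 2, 4, 9, 3, 6, 12, 8, 13, 0, 11, 5, 10, 7]=(0 14 7 12 5 3 4 9 13 10)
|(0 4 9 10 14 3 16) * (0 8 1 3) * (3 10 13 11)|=11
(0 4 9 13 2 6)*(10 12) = (0 4 9 13 2 6)(10 12) = [4, 1, 6, 3, 9, 5, 0, 7, 8, 13, 12, 11, 10, 2]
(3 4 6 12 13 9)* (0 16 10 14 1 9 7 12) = (0 16 10 14 1 9 3 4 6)(7 12 13) = [16, 9, 2, 4, 6, 5, 0, 12, 8, 3, 14, 11, 13, 7, 1, 15, 10]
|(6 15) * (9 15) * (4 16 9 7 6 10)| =10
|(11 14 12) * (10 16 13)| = |(10 16 13)(11 14 12)| = 3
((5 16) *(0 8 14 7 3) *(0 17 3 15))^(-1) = (0 15 7 14 8)(3 17)(5 16) = [15, 1, 2, 17, 4, 16, 6, 14, 0, 9, 10, 11, 12, 13, 8, 7, 5, 3]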